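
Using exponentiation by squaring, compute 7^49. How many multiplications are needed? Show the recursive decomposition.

Computing 7^49 by squaring (build up from 7^1; each line after the first costs one multiplication):

7^1 = 7
7^2 = (7^1)^2 = 7^2 = 49
7^3 = 7 * 7^2 = 7 * 49 = 343
7^6 = (7^3)^2 = 343^2 = 117649
7^12 = (7^6)^2 = 117649^2 = 13841287201
7^24 = (7^12)^2 = 13841287201^2 = 191581231380566414401
7^48 = (7^24)^2 = 191581231380566414401^2 = 36703368217294125441230211032033660188801
7^49 = 7 * 7^48 = 7 * 36703368217294125441230211032033660188801 = 256923577521058878088611477224235621321607

Result: 256923577521058878088611477224235621321607
Multiplications needed: 7 (7 lines after 7^1)

7^49 = 256923577521058878088611477224235621321607. Using exponentiation by squaring, this requires 7 multiplications. The key idea: if the exponent is even, square the half-power; if odd, multiply by the base once.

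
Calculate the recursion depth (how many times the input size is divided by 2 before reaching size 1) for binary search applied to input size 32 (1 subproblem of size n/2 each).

For divide and conquer with division factor 2:

Problem sizes at each level:
Level 0: 32
Level 1: 16
Level 2: 8
Level 3: 4
Level 4: 2
Level 5: 1

The root is level 0 and the size-1 base case is level 5 (the tree spans levels 0 through 5, i.e. 6 levels counting the root), so the depth is the number of divisions: log_2(32) = 5

The recursion tree depth is log_2(32) = 5. At each level, the problem size is divided by 2, so it takes 5 divisions to reduce to a base case of size 1. The algorithm makes 1 recursive call at each level.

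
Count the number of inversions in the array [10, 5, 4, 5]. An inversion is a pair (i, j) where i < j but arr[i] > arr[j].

Finding inversions in [10, 5, 4, 5]:

(0, 1): arr[0]=10 > arr[1]=5
(0, 2): arr[0]=10 > arr[2]=4
(0, 3): arr[0]=10 > arr[3]=5
(1, 2): arr[1]=5 > arr[2]=4

Total inversions: 4

The array has 4 inversion(s): (0,1), (0,2), (0,3), (1,2). Each pair (i,j) satisfies i < j and arr[i] > arr[j].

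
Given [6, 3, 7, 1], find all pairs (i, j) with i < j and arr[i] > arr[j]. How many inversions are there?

Finding inversions in [6, 3, 7, 1]:

(0, 1): arr[0]=6 > arr[1]=3
(0, 3): arr[0]=6 > arr[3]=1
(1, 3): arr[1]=3 > arr[3]=1
(2, 3): arr[2]=7 > arr[3]=1

Total inversions: 4

The array has 4 inversion(s): (0,1), (0,3), (1,3), (2,3). Each pair (i,j) satisfies i < j and arr[i] > arr[j].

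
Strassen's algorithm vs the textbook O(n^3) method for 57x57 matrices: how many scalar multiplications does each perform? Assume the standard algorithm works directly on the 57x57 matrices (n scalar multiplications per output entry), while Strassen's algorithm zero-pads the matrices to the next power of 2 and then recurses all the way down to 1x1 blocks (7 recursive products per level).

Matrix multiplication for 57x57 matrices:

Strassen's algorithm requires power-of-2 dimensions. Pad 57x57 to 64x64 (next power of 2).

Standard algorithm: 57^3 = 185193 multiplications
Strassen's algorithm: 7^(log2(64)) = 7^6 = 117649 multiplications
Savings: 185193 - 117649 = 67544 multiplications

Standard: 185193 multiplications (57^3). Strassen: 117649 multiplications (7^6, after padding to 64x64). Strassen reduces 8 recursive multiplications to 7 at each level.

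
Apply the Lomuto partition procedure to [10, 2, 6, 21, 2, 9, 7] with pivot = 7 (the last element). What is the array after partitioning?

Lomuto partition with pivot = 7:

Initial array: [10, 2, 6, 21, 2, 9, 7]

arr[0]=10 > 7: no swap
arr[1]=2 <= 7: swap with position 0, array becomes [2, 10, 6, 21, 2, 9, 7]
arr[2]=6 <= 7: swap with position 1, array becomes [2, 6, 10, 21, 2, 9, 7]
arr[3]=21 > 7: no swap
arr[4]=2 <= 7: swap with position 2, array becomes [2, 6, 2, 21, 10, 9, 7]
arr[5]=9 > 7: no swap

Place pivot at position 3: [2, 6, 2, 7, 10, 9, 21]
Pivot position: 3

After partitioning with pivot 7, the array becomes [2, 6, 2, 7, 10, 9, 21]. The pivot is placed at index 3. All elements to the left of the pivot are <= 7, and all elements to the right are > 7.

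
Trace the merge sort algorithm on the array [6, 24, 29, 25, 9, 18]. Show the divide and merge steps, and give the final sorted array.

Merge sort trace:

Split: [6, 24, 29, 25, 9, 18] -> [6, 24, 29] and [25, 9, 18]
  Split: [6, 24, 29] -> [6] and [24, 29]
    Split: [24, 29] -> [24] and [29]
    Merge: [24] + [29] -> [24, 29]
  Merge: [6] + [24, 29] -> [6, 24, 29]
  Split: [25, 9, 18] -> [25] and [9, 18]
    Split: [9, 18] -> [9] and [18]
    Merge: [9] + [18] -> [9, 18]
  Merge: [25] + [9, 18] -> [9, 18, 25]
Merge: [6, 24, 29] + [9, 18, 25] -> [6, 9, 18, 24, 25, 29]

Final sorted array: [6, 9, 18, 24, 25, 29]

The merge sort proceeds by recursively splitting the array and merging sorted halves.
After all merges, the sorted array is [6, 9, 18, 24, 25, 29].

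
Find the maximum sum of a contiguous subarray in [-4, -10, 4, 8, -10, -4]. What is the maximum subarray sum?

Using Kadane's algorithm on [-4, -10, 4, 8, -10, -4]:

Scanning through the array:
Position 1 (value -10): max_ending_here = -10, max_so_far = -4
Position 2 (value 4): max_ending_here = 4, max_so_far = 4
Position 3 (value 8): max_ending_here = 12, max_so_far = 12
Position 4 (value -10): max_ending_here = 2, max_so_far = 12
Position 5 (value -4): max_ending_here = -2, max_so_far = 12

Maximum subarray: [4, 8]
Maximum sum: 12

The maximum subarray is [4, 8] with sum 12. This subarray runs from index 2 to index 3.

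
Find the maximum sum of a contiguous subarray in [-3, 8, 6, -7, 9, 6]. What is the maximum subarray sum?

Using Kadane's algorithm on [-3, 8, 6, -7, 9, 6]:

Scanning through the array:
Position 1 (value 8): max_ending_here = 8, max_so_far = 8
Position 2 (value 6): max_ending_here = 14, max_so_far = 14
Position 3 (value -7): max_ending_here = 7, max_so_far = 14
Position 4 (value 9): max_ending_here = 16, max_so_far = 16
Position 5 (value 6): max_ending_here = 22, max_so_far = 22

Maximum subarray: [8, 6, -7, 9, 6]
Maximum sum: 22

The maximum subarray is [8, 6, -7, 9, 6] with sum 22. This subarray runs from index 1 to index 5.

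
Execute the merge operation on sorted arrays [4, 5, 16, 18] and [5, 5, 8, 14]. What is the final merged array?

Merging process:

Compare 4 vs 5: take 4 from left. Merged: [4]
Compare 5 vs 5: take 5 from left. Merged: [4, 5]
Compare 16 vs 5: take 5 from right. Merged: [4, 5, 5]
Compare 16 vs 5: take 5 from right. Merged: [4, 5, 5, 5]
Compare 16 vs 8: take 8 from right. Merged: [4, 5, 5, 5, 8]
Compare 16 vs 14: take 14 from right. Merged: [4, 5, 5, 5, 8, 14]
Append remaining from left: [16, 18]. Merged: [4, 5, 5, 5, 8, 14, 16, 18]

Final merged array: [4, 5, 5, 5, 8, 14, 16, 18]
Total comparisons: 6

The merged array is [4, 5, 5, 5, 8, 14, 16, 18], requiring 6 comparisons. The merge step runs in O(n) time where n is the total number of elements.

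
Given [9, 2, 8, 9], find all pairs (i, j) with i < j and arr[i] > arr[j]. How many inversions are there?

Finding inversions in [9, 2, 8, 9]:

(0, 1): arr[0]=9 > arr[1]=2
(0, 2): arr[0]=9 > arr[2]=8

Total inversions: 2

The array has 2 inversion(s): (0,1), (0,2). Each pair (i,j) satisfies i < j and arr[i] > arr[j].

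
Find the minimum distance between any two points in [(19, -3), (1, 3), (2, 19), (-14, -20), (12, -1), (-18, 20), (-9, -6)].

Computing all pairwise distances among 7 points:

d((19, -3), (1, 3)) = 18.9737
d((19, -3), (2, 19)) = 27.8029
d((19, -3), (-14, -20)) = 37.1214
d((19, -3), (12, -1)) = 7.2801 <-- minimum
d((19, -3), (-18, 20)) = 43.566
d((19, -3), (-9, -6)) = 28.1603
d((1, 3), (2, 19)) = 16.0312
d((1, 3), (-14, -20)) = 27.4591
d((1, 3), (12, -1)) = 11.7047
d((1, 3), (-18, 20)) = 25.4951
d((1, 3), (-9, -6)) = 13.4536
d((2, 19), (-14, -20)) = 42.1545
d((2, 19), (12, -1)) = 22.3607
d((2, 19), (-18, 20)) = 20.025
d((2, 19), (-9, -6)) = 27.313
d((-14, -20), (12, -1)) = 32.2025
d((-14, -20), (-18, 20)) = 40.1995
d((-14, -20), (-9, -6)) = 14.8661
d((12, -1), (-18, 20)) = 36.6197
d((12, -1), (-9, -6)) = 21.587
d((-18, 20), (-9, -6)) = 27.5136

Closest pair: (19, -3) and (12, -1) with distance 7.2801

The closest pair is (19, -3) and (12, -1) with Euclidean distance 7.2801. For 7 points, brute-force pairwise comparison is shown above. For large n, the divide-and-conquer algorithm (sort by x, recurse on halves, check the dividing strip) achieves O(n log n).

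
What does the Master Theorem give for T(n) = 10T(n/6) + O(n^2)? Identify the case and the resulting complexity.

Master Theorem for T(n) = 10T(n/6) + O(n^2):

a = 10, b = 6, c = 2
log_b(a) = log_6(10) = 1.2851

Case 3: c = 2 > log_6(10) = 1.2851
T(n) = O(n^2) = O(n^2)

For T(n) = 10T(n/6) + O(n^2): log_6(10) = 1.2851. This is Case 3 of the Master Theorem (c > log_b(a), work dominated by root), giving O(n^2).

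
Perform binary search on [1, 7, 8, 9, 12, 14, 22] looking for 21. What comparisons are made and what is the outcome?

Binary search for 21 in [1, 7, 8, 9, 12, 14, 22]:

lo=0, hi=6, mid=3, arr[mid]=9 -> 9 < 21, search right half
lo=4, hi=6, mid=5, arr[mid]=14 -> 14 < 21, search right half
lo=6, hi=6, mid=6, arr[mid]=22 -> 22 > 21, search left half
lo=6 > hi=5, target 21 not found

Binary search determines that 21 is not in the array after 3 comparisons. The search space was exhausted without finding the target.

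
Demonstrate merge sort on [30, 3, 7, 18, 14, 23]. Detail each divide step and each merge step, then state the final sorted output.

Merge sort trace:

Split: [30, 3, 7, 18, 14, 23] -> [30, 3, 7] and [18, 14, 23]
  Split: [30, 3, 7] -> [30] and [3, 7]
    Split: [3, 7] -> [3] and [7]
    Merge: [3] + [7] -> [3, 7]
  Merge: [30] + [3, 7] -> [3, 7, 30]
  Split: [18, 14, 23] -> [18] and [14, 23]
    Split: [14, 23] -> [14] and [23]
    Merge: [14] + [23] -> [14, 23]
  Merge: [18] + [14, 23] -> [14, 18, 23]
Merge: [3, 7, 30] + [14, 18, 23] -> [3, 7, 14, 18, 23, 30]

Final sorted array: [3, 7, 14, 18, 23, 30]

The merge sort proceeds by recursively splitting the array and merging sorted halves.
After all merges, the sorted array is [3, 7, 14, 18, 23, 30].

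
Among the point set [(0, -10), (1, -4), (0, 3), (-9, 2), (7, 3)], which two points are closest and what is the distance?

Computing all pairwise distances among 5 points:

d((0, -10), (1, -4)) = 6.0828 <-- minimum
d((0, -10), (0, 3)) = 13.0
d((0, -10), (-9, 2)) = 15.0
d((0, -10), (7, 3)) = 14.7648
d((1, -4), (0, 3)) = 7.0711
d((1, -4), (-9, 2)) = 11.6619
d((1, -4), (7, 3)) = 9.2195
d((0, 3), (-9, 2)) = 9.0554
d((0, 3), (7, 3)) = 7.0
d((-9, 2), (7, 3)) = 16.0312

Closest pair: (0, -10) and (1, -4) with distance 6.0828

The closest pair is (0, -10) and (1, -4) with Euclidean distance 6.0828. For 5 points, brute-force pairwise comparison is shown above. For large n, the divide-and-conquer algorithm (sort by x, recurse on halves, check the dividing strip) achieves O(n log n).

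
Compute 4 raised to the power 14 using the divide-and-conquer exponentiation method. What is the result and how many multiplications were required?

Computing 4^14 by squaring (build up from 4^1; each line after the first costs one multiplication):

4^1 = 4
4^2 = (4^1)^2 = 4^2 = 16
4^3 = 4 * 4^2 = 4 * 16 = 64
4^6 = (4^3)^2 = 64^2 = 4096
4^7 = 4 * 4^6 = 4 * 4096 = 16384
4^14 = (4^7)^2 = 16384^2 = 268435456

Result: 268435456
Multiplications needed: 5 (5 lines after 4^1)

4^14 = 268435456. Using exponentiation by squaring, this requires 5 multiplications. The key idea: if the exponent is even, square the half-power; if odd, multiply by the base once.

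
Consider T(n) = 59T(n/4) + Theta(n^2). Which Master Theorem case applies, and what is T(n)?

Master Theorem for T(n) = 59T(n/4) + O(n^2):

a = 59, b = 4, c = 2
log_b(a) = log_4(59) = 2.9413

Case 1: c = 2 < log_4(59) = 2.9413
T(n) = O(n^(log_4 59))

For T(n) = 59T(n/4) + O(n^2): log_4(59) = 2.9413. This is Case 1 of the Master Theorem (c < log_b(a), work dominated by leaves), giving O(n^(log_4 59)).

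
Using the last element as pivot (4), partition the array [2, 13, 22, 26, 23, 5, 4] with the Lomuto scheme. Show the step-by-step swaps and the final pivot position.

Lomuto partition with pivot = 4:

Initial array: [2, 13, 22, 26, 23, 5, 4]

arr[0]=2 <= 4: swap with position 0, array becomes [2, 13, 22, 26, 23, 5, 4]
arr[1]=13 > 4: no swap
arr[2]=22 > 4: no swap
arr[3]=26 > 4: no swap
arr[4]=23 > 4: no swap
arr[5]=5 > 4: no swap

Place pivot at position 1: [2, 4, 22, 26, 23, 5, 13]
Pivot position: 1

After partitioning with pivot 4, the array becomes [2, 4, 22, 26, 23, 5, 13]. The pivot is placed at index 1. All elements to the left of the pivot are <= 4, and all elements to the right are > 4.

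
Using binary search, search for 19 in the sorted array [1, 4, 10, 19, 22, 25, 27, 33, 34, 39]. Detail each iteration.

Binary search for 19 in [1, 4, 10, 19, 22, 25, 27, 33, 34, 39]:

lo=0, hi=9, mid=4, arr[mid]=22 -> 22 > 19, search left half
lo=0, hi=3, mid=1, arr[mid]=4 -> 4 < 19, search right half
lo=2, hi=3, mid=2, arr[mid]=10 -> 10 < 19, search right half
lo=3, hi=3, mid=3, arr[mid]=19 -> Found target at index 3!

Binary search finds 19 at index 3 after 4 comparisons. The search repeatedly halves the search space by comparing with the middle element.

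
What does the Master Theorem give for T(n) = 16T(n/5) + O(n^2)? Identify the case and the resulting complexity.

Master Theorem for T(n) = 16T(n/5) + O(n^2):

a = 16, b = 5, c = 2
log_b(a) = log_5(16) = 1.7227

Case 3: c = 2 > log_5(16) = 1.7227
T(n) = O(n^2) = O(n^2)

For T(n) = 16T(n/5) + O(n^2): log_5(16) = 1.7227. This is Case 3 of the Master Theorem (c > log_b(a), work dominated by root), giving O(n^2).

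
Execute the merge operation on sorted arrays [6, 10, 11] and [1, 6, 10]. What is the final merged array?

Merging process:

Compare 6 vs 1: take 1 from right. Merged: [1]
Compare 6 vs 6: take 6 from left. Merged: [1, 6]
Compare 10 vs 6: take 6 from right. Merged: [1, 6, 6]
Compare 10 vs 10: take 10 from left. Merged: [1, 6, 6, 10]
Compare 11 vs 10: take 10 from right. Merged: [1, 6, 6, 10, 10]
Append remaining from left: [11]. Merged: [1, 6, 6, 10, 10, 11]

Final merged array: [1, 6, 6, 10, 10, 11]
Total comparisons: 5

The merged array is [1, 6, 6, 10, 10, 11], requiring 5 comparisons. The merge step runs in O(n) time where n is the total number of elements.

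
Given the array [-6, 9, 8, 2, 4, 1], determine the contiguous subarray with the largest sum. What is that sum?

Using Kadane's algorithm on [-6, 9, 8, 2, 4, 1]:

Scanning through the array:
Position 1 (value 9): max_ending_here = 9, max_so_far = 9
Position 2 (value 8): max_ending_here = 17, max_so_far = 17
Position 3 (value 2): max_ending_here = 19, max_so_far = 19
Position 4 (value 4): max_ending_here = 23, max_so_far = 23
Position 5 (value 1): max_ending_here = 24, max_so_far = 24

Maximum subarray: [9, 8, 2, 4, 1]
Maximum sum: 24

The maximum subarray is [9, 8, 2, 4, 1] with sum 24. This subarray runs from index 1 to index 5.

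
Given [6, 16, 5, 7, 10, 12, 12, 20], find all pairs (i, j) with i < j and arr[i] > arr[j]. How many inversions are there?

Finding inversions in [6, 16, 5, 7, 10, 12, 12, 20]:

(0, 2): arr[0]=6 > arr[2]=5
(1, 2): arr[1]=16 > arr[2]=5
(1, 3): arr[1]=16 > arr[3]=7
(1, 4): arr[1]=16 > arr[4]=10
(1, 5): arr[1]=16 > arr[5]=12
(1, 6): arr[1]=16 > arr[6]=12

Total inversions: 6

The array has 6 inversion(s): (0,2), (1,2), (1,3), (1,4), (1,5), (1,6). Each pair (i,j) satisfies i < j and arr[i] > arr[j].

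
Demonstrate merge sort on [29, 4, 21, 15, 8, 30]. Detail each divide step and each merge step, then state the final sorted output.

Merge sort trace:

Split: [29, 4, 21, 15, 8, 30] -> [29, 4, 21] and [15, 8, 30]
  Split: [29, 4, 21] -> [29] and [4, 21]
    Split: [4, 21] -> [4] and [21]
    Merge: [4] + [21] -> [4, 21]
  Merge: [29] + [4, 21] -> [4, 21, 29]
  Split: [15, 8, 30] -> [15] and [8, 30]
    Split: [8, 30] -> [8] and [30]
    Merge: [8] + [30] -> [8, 30]
  Merge: [15] + [8, 30] -> [8, 15, 30]
Merge: [4, 21, 29] + [8, 15, 30] -> [4, 8, 15, 21, 29, 30]

Final sorted array: [4, 8, 15, 21, 29, 30]

The merge sort proceeds by recursively splitting the array and merging sorted halves.
After all merges, the sorted array is [4, 8, 15, 21, 29, 30].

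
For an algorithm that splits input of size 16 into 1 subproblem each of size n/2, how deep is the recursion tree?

For divide and conquer with division factor 2:

Problem sizes at each level:
Level 0: 16
Level 1: 8
Level 2: 4
Level 3: 2
Level 4: 1

The root is level 0 and the size-1 base case is level 4 (the tree spans levels 0 through 4, i.e. 5 levels counting the root), so the depth is the number of divisions: log_2(16) = 4

The recursion tree depth is log_2(16) = 4. At each level, the problem size is divided by 2, so it takes 4 divisions to reduce to a base case of size 1. The algorithm makes 1 recursive call at each level.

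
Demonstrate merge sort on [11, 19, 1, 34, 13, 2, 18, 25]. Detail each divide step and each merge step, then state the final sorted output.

Merge sort trace:

Split: [11, 19, 1, 34, 13, 2, 18, 25] -> [11, 19, 1, 34] and [13, 2, 18, 25]
  Split: [11, 19, 1, 34] -> [11, 19] and [1, 34]
    Split: [11, 19] -> [11] and [19]
    Merge: [11] + [19] -> [11, 19]
    Split: [1, 34] -> [1] and [34]
    Merge: [1] + [34] -> [1, 34]
  Merge: [11, 19] + [1, 34] -> [1, 11, 19, 34]
  Split: [13, 2, 18, 25] -> [13, 2] and [18, 25]
    Split: [13, 2] -> [13] and [2]
    Merge: [13] + [2] -> [2, 13]
    Split: [18, 25] -> [18] and [25]
    Merge: [18] + [25] -> [18, 25]
  Merge: [2, 13] + [18, 25] -> [2, 13, 18, 25]
Merge: [1, 11, 19, 34] + [2, 13, 18, 25] -> [1, 2, 11, 13, 18, 19, 25, 34]

Final sorted array: [1, 2, 11, 13, 18, 19, 25, 34]

The merge sort proceeds by recursively splitting the array and merging sorted halves.
After all merges, the sorted array is [1, 2, 11, 13, 18, 19, 25, 34].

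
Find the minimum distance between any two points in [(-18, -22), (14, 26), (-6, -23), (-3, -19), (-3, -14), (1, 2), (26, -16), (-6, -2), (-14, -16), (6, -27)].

Computing all pairwise distances among 10 points:

d((-18, -22), (14, 26)) = 57.6888
d((-18, -22), (-6, -23)) = 12.0416
d((-18, -22), (-3, -19)) = 15.2971
d((-18, -22), (-3, -14)) = 17.0
d((-18, -22), (1, 2)) = 30.6105
d((-18, -22), (26, -16)) = 44.4072
d((-18, -22), (-6, -2)) = 23.3238
d((-18, -22), (-14, -16)) = 7.2111
d((-18, -22), (6, -27)) = 24.5153
d((14, 26), (-6, -23)) = 52.9245
d((14, 26), (-3, -19)) = 48.1041
d((14, 26), (-3, -14)) = 43.4626
d((14, 26), (1, 2)) = 27.2947
d((14, 26), (26, -16)) = 43.6807
d((14, 26), (-6, -2)) = 34.4093
d((14, 26), (-14, -16)) = 50.4777
d((14, 26), (6, -27)) = 53.6004
d((-6, -23), (-3, -19)) = 5.0 <-- minimum
d((-6, -23), (-3, -14)) = 9.4868
d((-6, -23), (1, 2)) = 25.9615
d((-6, -23), (26, -16)) = 32.7567
d((-6, -23), (-6, -2)) = 21.0
d((-6, -23), (-14, -16)) = 10.6301
d((-6, -23), (6, -27)) = 12.6491
d((-3, -19), (-3, -14)) = 5.0 <-- minimum
d((-3, -19), (1, 2)) = 21.3776
d((-3, -19), (26, -16)) = 29.1548
d((-3, -19), (-6, -2)) = 17.2627
d((-3, -19), (-14, -16)) = 11.4018
d((-3, -19), (6, -27)) = 12.0416
d((-3, -14), (1, 2)) = 16.4924
d((-3, -14), (26, -16)) = 29.0689
d((-3, -14), (-6, -2)) = 12.3693
d((-3, -14), (-14, -16)) = 11.1803
d((-3, -14), (6, -27)) = 15.8114
d((1, 2), (26, -16)) = 30.8058
d((1, 2), (-6, -2)) = 8.0623
d((1, 2), (-14, -16)) = 23.4307
d((1, 2), (6, -27)) = 29.4279
d((26, -16), (-6, -2)) = 34.9285
d((26, -16), (-14, -16)) = 40.0
d((26, -16), (6, -27)) = 22.8254
d((-6, -2), (-14, -16)) = 16.1245
d((-6, -2), (6, -27)) = 27.7308
d((-14, -16), (6, -27)) = 22.8254

Minimum distance: 5.0 (tie among 2 pairs: (-6, -23) and (-3, -19); (-3, -19) and (-3, -14))

The minimum Euclidean distance is 5.0. There is a tie: 2 pairs achieve this minimum — (-6, -23) and (-3, -19); (-3, -19) and (-3, -14). Any of these is a valid closest pair. For 10 points, brute-force pairwise comparison is shown above. For large n, the divide-and-conquer algorithm (sort by x, recurse on halves, check the dividing strip) achieves O(n log n).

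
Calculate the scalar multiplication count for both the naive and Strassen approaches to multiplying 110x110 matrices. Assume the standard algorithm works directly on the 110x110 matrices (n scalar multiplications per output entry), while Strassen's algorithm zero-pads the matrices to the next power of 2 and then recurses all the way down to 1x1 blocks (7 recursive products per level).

Matrix multiplication for 110x110 matrices:

Strassen's algorithm requires power-of-2 dimensions. Pad 110x110 to 128x128 (next power of 2).

Standard algorithm: 110^3 = 1331000 multiplications
Strassen's algorithm: 7^(log2(128)) = 7^7 = 823543 multiplications
Savings: 1331000 - 823543 = 507457 multiplications

Standard: 1331000 multiplications (110^3). Strassen: 823543 multiplications (7^7, after padding to 128x128). Strassen reduces 8 recursive multiplications to 7 at each level.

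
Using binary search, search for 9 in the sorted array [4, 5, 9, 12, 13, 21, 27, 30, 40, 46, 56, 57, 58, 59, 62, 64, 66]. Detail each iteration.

Binary search for 9 in [4, 5, 9, 12, 13, 21, 27, 30, 40, 46, 56, 57, 58, 59, 62, 64, 66]:

lo=0, hi=16, mid=8, arr[mid]=40 -> 40 > 9, search left half
lo=0, hi=7, mid=3, arr[mid]=12 -> 12 > 9, search left half
lo=0, hi=2, mid=1, arr[mid]=5 -> 5 < 9, search right half
lo=2, hi=2, mid=2, arr[mid]=9 -> Found target at index 2!

Binary search finds 9 at index 2 after 4 comparisons. The search repeatedly halves the search space by comparing with the middle element.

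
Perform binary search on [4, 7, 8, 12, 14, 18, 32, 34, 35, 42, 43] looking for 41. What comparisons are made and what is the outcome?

Binary search for 41 in [4, 7, 8, 12, 14, 18, 32, 34, 35, 42, 43]:

lo=0, hi=10, mid=5, arr[mid]=18 -> 18 < 41, search right half
lo=6, hi=10, mid=8, arr[mid]=35 -> 35 < 41, search right half
lo=9, hi=10, mid=9, arr[mid]=42 -> 42 > 41, search left half
lo=9 > hi=8, target 41 not found

Binary search determines that 41 is not in the array after 3 comparisons. The search space was exhausted without finding the target.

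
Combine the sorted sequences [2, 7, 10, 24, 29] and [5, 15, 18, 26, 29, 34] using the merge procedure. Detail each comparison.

Merging process:

Compare 2 vs 5: take 2 from left. Merged: [2]
Compare 7 vs 5: take 5 from right. Merged: [2, 5]
Compare 7 vs 15: take 7 from left. Merged: [2, 5, 7]
Compare 10 vs 15: take 10 from left. Merged: [2, 5, 7, 10]
Compare 24 vs 15: take 15 from right. Merged: [2, 5, 7, 10, 15]
Compare 24 vs 18: take 18 from right. Merged: [2, 5, 7, 10, 15, 18]
Compare 24 vs 26: take 24 from left. Merged: [2, 5, 7, 10, 15, 18, 24]
Compare 29 vs 26: take 26 from right. Merged: [2, 5, 7, 10, 15, 18, 24, 26]
Compare 29 vs 29: take 29 from left. Merged: [2, 5, 7, 10, 15, 18, 24, 26, 29]
Append remaining from right: [29, 34]. Merged: [2, 5, 7, 10, 15, 18, 24, 26, 29, 29, 34]

Final merged array: [2, 5, 7, 10, 15, 18, 24, 26, 29, 29, 34]
Total comparisons: 9

The merged array is [2, 5, 7, 10, 15, 18, 24, 26, 29, 29, 34], requiring 9 comparisons. The merge step runs in O(n) time where n is the total number of elements.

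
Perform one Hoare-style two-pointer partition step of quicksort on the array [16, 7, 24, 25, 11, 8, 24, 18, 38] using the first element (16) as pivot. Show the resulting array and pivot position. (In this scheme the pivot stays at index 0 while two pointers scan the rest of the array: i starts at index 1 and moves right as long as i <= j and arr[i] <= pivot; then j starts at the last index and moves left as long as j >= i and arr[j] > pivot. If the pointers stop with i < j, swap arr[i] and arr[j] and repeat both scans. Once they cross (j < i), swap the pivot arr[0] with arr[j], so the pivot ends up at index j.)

Hoare-style two-pointer partition with pivot = 16:

Initial array: [16, 7, 24, 25, 11, 8, 24, 18, 38]

Pointers start at i = 1, j = 8.
i stops at index 2 (arr[2]=24 > 16), j stops at index 5 (arr[5]=8 <= 16): swap arr[2] and arr[5], array becomes [16, 7, 8, 25, 11, 24, 24, 18, 38]
i stops at index 3 (arr[3]=25 > 16), j stops at index 4 (arr[4]=11 <= 16): swap arr[3] and arr[4], array becomes [16, 7, 8, 11, 25, 24, 24, 18, 38]
i ends at 4, j ends at 3: the pointers have crossed (j < i), so scanning stops.

Swap pivot arr[0] with arr[3] to place pivot at position 3: [11, 7, 8, 16, 25, 24, 24, 18, 38]
Pivot position: 3

After partitioning with pivot 16, the array becomes [11, 7, 8, 16, 25, 24, 24, 18, 38]. The pivot is placed at index 3. All elements to the left of the pivot are <= 16, and all elements to the right are > 16.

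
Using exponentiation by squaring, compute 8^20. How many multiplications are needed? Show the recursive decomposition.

Computing 8^20 by squaring (build up from 8^1; each line after the first costs one multiplication):

8^1 = 8
8^2 = (8^1)^2 = 8^2 = 64
8^4 = (8^2)^2 = 64^2 = 4096
8^5 = 8 * 8^4 = 8 * 4096 = 32768
8^10 = (8^5)^2 = 32768^2 = 1073741824
8^20 = (8^10)^2 = 1073741824^2 = 1152921504606846976

Result: 1152921504606846976
Multiplications needed: 5 (5 lines after 8^1)

8^20 = 1152921504606846976. Using exponentiation by squaring, this requires 5 multiplications. The key idea: if the exponent is even, square the half-power; if odd, multiply by the base once.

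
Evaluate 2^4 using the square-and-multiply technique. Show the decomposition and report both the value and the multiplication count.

Computing 2^4 by squaring (build up from 2^1; each line after the first costs one multiplication):

2^1 = 2
2^2 = (2^1)^2 = 2^2 = 4
2^4 = (2^2)^2 = 4^2 = 16

Result: 16
Multiplications needed: 2 (2 lines after 2^1)

2^4 = 16. Using exponentiation by squaring, this requires 2 multiplications. The key idea: if the exponent is even, square the half-power; if odd, multiply by the base once.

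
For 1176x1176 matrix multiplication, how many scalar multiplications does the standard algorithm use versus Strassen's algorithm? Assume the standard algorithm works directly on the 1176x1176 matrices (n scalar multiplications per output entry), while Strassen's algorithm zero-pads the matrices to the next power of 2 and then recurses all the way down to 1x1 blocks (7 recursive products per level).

Matrix multiplication for 1176x1176 matrices:

Strassen's algorithm requires power-of-2 dimensions. Pad 1176x1176 to 2048x2048 (next power of 2).

Standard algorithm: 1176^3 = 1626379776 multiplications
Strassen's algorithm: 7^(log2(2048)) = 7^11 = 1977326743 multiplications
Difference: 1626379776 - 1977326743 = -350946967 (Strassen uses MORE here due to padding overhead — for small or just-over-power-of-2 n, padding can outweigh the per-level savings)

Standard: 1626379776 multiplications (1176^3). Strassen: 1977326743 multiplications (7^11, after padding to 2048x2048). Strassen reduces 8 recursive multiplications to 7 at each level.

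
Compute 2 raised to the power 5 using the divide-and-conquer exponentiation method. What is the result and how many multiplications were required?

Computing 2^5 by squaring (build up from 2^1; each line after the first costs one multiplication):

2^1 = 2
2^2 = (2^1)^2 = 2^2 = 4
2^4 = (2^2)^2 = 4^2 = 16
2^5 = 2 * 2^4 = 2 * 16 = 32

Result: 32
Multiplications needed: 3 (3 lines after 2^1)

2^5 = 32. Using exponentiation by squaring, this requires 3 multiplications. The key idea: if the exponent is even, square the half-power; if odd, multiply by the base once.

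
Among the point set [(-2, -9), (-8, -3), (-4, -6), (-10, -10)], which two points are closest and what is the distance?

Computing all pairwise distances among 4 points:

d((-2, -9), (-8, -3)) = 8.4853
d((-2, -9), (-4, -6)) = 3.6056 <-- minimum
d((-2, -9), (-10, -10)) = 8.0623
d((-8, -3), (-4, -6)) = 5.0
d((-8, -3), (-10, -10)) = 7.2801
d((-4, -6), (-10, -10)) = 7.2111

Closest pair: (-2, -9) and (-4, -6) with distance 3.6056

The closest pair is (-2, -9) and (-4, -6) with Euclidean distance 3.6056. For 4 points, brute-force pairwise comparison is shown above. For large n, the divide-and-conquer algorithm (sort by x, recurse on halves, check the dividing strip) achieves O(n log n).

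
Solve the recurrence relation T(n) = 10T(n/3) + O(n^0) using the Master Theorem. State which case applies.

Master Theorem for T(n) = 10T(n/3) + O(n^0):

a = 10, b = 3, c = 0
log_b(a) = log_3(10) = 2.0959

Case 1: c = 0 < log_3(10) = 2.0959
T(n) = O(n^(log_3 10))

For T(n) = 10T(n/3) + O(n^0): log_3(10) = 2.0959. This is Case 1 of the Master Theorem (c < log_b(a), work dominated by leaves), giving O(n^(log_3 10)).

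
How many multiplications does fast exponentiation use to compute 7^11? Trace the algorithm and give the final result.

Computing 7^11 by squaring (build up from 7^1; each line after the first costs one multiplication):

7^1 = 7
7^2 = (7^1)^2 = 7^2 = 49
7^4 = (7^2)^2 = 49^2 = 2401
7^5 = 7 * 7^4 = 7 * 2401 = 16807
7^10 = (7^5)^2 = 16807^2 = 282475249
7^11 = 7 * 7^10 = 7 * 282475249 = 1977326743

Result: 1977326743
Multiplications needed: 5 (5 lines after 7^1)

7^11 = 1977326743. Using exponentiation by squaring, this requires 5 multiplications. The key idea: if the exponent is even, square the half-power; if odd, multiply by the base once.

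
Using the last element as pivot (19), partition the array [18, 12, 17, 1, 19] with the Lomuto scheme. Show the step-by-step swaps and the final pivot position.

Lomuto partition with pivot = 19:

Initial array: [18, 12, 17, 1, 19]

arr[0]=18 <= 19: swap with position 0, array becomes [18, 12, 17, 1, 19]
arr[1]=12 <= 19: swap with position 1, array becomes [18, 12, 17, 1, 19]
arr[2]=17 <= 19: swap with position 2, array becomes [18, 12, 17, 1, 19]
arr[3]=1 <= 19: swap with position 3, array becomes [18, 12, 17, 1, 19]

Place pivot at position 4: [18, 12, 17, 1, 19]
Pivot position: 4

After partitioning with pivot 19, the array becomes [18, 12, 17, 1, 19]. The pivot is placed at index 4. All elements to the left of the pivot are <= 19, and all elements to the right are > 19.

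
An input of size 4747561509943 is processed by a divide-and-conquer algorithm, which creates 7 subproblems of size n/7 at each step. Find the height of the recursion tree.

For divide and conquer with division factor 7:

Problem sizes at each level:
Level 0: 4747561509943
Level 1: 678223072849
Level 2: 96889010407
Level 3: 13841287201
Level 4: 1977326743
Level 5: 282475249
Level 6: 40353607
Level 7: 5764801
Level 8: 823543
Level 9: 117649
Level 10: 16807
Level 11: 2401
Level 12: 343
Level 13: 49
Level 14: 7
Level 15: 1

The root is level 0 and the size-1 base case is level 15 (the tree spans levels 0 through 15, i.e. 16 levels counting the root), so the depth is the number of divisions: log_7(4747561509943) = 15

The recursion tree depth is log_7(4747561509943) = 15. At each level, the problem size is divided by 7, so it takes 15 divisions to reduce to a base case of size 1. The algorithm makes 7 recursive calls at each level.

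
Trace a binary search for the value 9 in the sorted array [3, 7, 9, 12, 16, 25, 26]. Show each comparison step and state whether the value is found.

Binary search for 9 in [3, 7, 9, 12, 16, 25, 26]:

lo=0, hi=6, mid=3, arr[mid]=12 -> 12 > 9, search left half
lo=0, hi=2, mid=1, arr[mid]=7 -> 7 < 9, search right half
lo=2, hi=2, mid=2, arr[mid]=9 -> Found target at index 2!

Binary search finds 9 at index 2 after 3 comparisons. The search repeatedly halves the search space by comparing with the middle element.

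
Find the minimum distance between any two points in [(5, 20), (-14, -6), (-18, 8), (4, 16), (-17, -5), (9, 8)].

Computing all pairwise distances among 6 points:

d((5, 20), (-14, -6)) = 32.2025
d((5, 20), (-18, 8)) = 25.9422
d((5, 20), (4, 16)) = 4.1231
d((5, 20), (-17, -5)) = 33.3017
d((5, 20), (9, 8)) = 12.6491
d((-14, -6), (-18, 8)) = 14.5602
d((-14, -6), (4, 16)) = 28.4253
d((-14, -6), (-17, -5)) = 3.1623 <-- minimum
d((-14, -6), (9, 8)) = 26.9258
d((-18, 8), (4, 16)) = 23.4094
d((-18, 8), (-17, -5)) = 13.0384
d((-18, 8), (9, 8)) = 27.0
d((4, 16), (-17, -5)) = 29.6985
d((4, 16), (9, 8)) = 9.434
d((-17, -5), (9, 8)) = 29.0689

Closest pair: (-14, -6) and (-17, -5) with distance 3.1623

The closest pair is (-14, -6) and (-17, -5) with Euclidean distance 3.1623. For 6 points, brute-force pairwise comparison is shown above. For large n, the divide-and-conquer algorithm (sort by x, recurse on halves, check the dividing strip) achieves O(n log n).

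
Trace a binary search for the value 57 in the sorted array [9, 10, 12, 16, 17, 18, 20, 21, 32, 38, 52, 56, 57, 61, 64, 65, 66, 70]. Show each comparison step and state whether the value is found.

Binary search for 57 in [9, 10, 12, 16, 17, 18, 20, 21, 32, 38, 52, 56, 57, 61, 64, 65, 66, 70]:

lo=0, hi=17, mid=8, arr[mid]=32 -> 32 < 57, search right half
lo=9, hi=17, mid=13, arr[mid]=61 -> 61 > 57, search left half
lo=9, hi=12, mid=10, arr[mid]=52 -> 52 < 57, search right half
lo=11, hi=12, mid=11, arr[mid]=56 -> 56 < 57, search right half
lo=12, hi=12, mid=12, arr[mid]=57 -> Found target at index 12!

Binary search finds 57 at index 12 after 5 comparisons. The search repeatedly halves the search space by comparing with the middle element.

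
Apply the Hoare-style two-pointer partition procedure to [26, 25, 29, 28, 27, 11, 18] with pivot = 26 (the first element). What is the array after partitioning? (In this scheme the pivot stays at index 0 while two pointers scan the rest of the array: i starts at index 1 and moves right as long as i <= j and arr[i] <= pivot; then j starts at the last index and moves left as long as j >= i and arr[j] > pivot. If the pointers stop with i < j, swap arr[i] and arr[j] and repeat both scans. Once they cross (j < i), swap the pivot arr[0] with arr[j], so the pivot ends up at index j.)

Hoare-style two-pointer partition with pivot = 26:

Initial array: [26, 25, 29, 28, 27, 11, 18]

Pointers start at i = 1, j = 6.
i stops at index 2 (arr[2]=29 > 26), j stops at index 6 (arr[6]=18 <= 26): swap arr[2] and arr[6], array becomes [26, 25, 18, 28, 27, 11, 29]
i stops at index 3 (arr[3]=28 > 26), j stops at index 5 (arr[5]=11 <= 26): swap arr[3] and arr[5], array becomes [26, 25, 18, 11, 27, 28, 29]
i ends at 4, j ends at 3: the pointers have crossed (j < i), so scanning stops.

Swap pivot arr[0] with arr[3] to place pivot at position 3: [11, 25, 18, 26, 27, 28, 29]
Pivot position: 3

After partitioning with pivot 26, the array becomes [11, 25, 18, 26, 27, 28, 29]. The pivot is placed at index 3. All elements to the left of the pivot are <= 26, and all elements to the right are > 26.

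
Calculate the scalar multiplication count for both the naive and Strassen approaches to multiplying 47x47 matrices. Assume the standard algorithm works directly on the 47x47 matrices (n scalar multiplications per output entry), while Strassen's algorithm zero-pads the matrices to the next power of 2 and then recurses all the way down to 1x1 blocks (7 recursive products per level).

Matrix multiplication for 47x47 matrices:

Strassen's algorithm requires power-of-2 dimensions. Pad 47x47 to 64x64 (next power of 2).

Standard algorithm: 47^3 = 103823 multiplications
Strassen's algorithm: 7^(log2(64)) = 7^6 = 117649 multiplications
Difference: 103823 - 117649 = -13826 (Strassen uses MORE here due to padding overhead — for small or just-over-power-of-2 n, padding can outweigh the per-level savings)

Standard: 103823 multiplications (47^3). Strassen: 117649 multiplications (7^6, after padding to 64x64). Strassen reduces 8 recursive multiplications to 7 at each level.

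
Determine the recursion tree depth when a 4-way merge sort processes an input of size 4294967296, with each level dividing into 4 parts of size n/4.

For divide and conquer with division factor 4:

Problem sizes at each level:
Level 0: 4294967296
Level 1: 1073741824
Level 2: 268435456
Level 3: 67108864
Level 4: 16777216
Level 5: 4194304
Level 6: 1048576
Level 7: 262144
Level 8: 65536
Level 9: 16384
Level 10: 4096
Level 11: 1024
Level 12: 256
Level 13: 64
Level 14: 16
Level 15: 4
Level 16: 1

The root is level 0 and the size-1 base case is level 16 (the tree spans levels 0 through 16, i.e. 17 levels counting the root), so the depth is the number of divisions: log_4(4294967296) = 16

The recursion tree depth is log_4(4294967296) = 16. At each level, the problem size is divided by 4, so it takes 16 divisions to reduce to a base case of size 1. The algorithm makes 4 recursive calls at each level.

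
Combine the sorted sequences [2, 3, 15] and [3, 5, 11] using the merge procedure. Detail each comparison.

Merging process:

Compare 2 vs 3: take 2 from left. Merged: [2]
Compare 3 vs 3: take 3 from left. Merged: [2, 3]
Compare 15 vs 3: take 3 from right. Merged: [2, 3, 3]
Compare 15 vs 5: take 5 from right. Merged: [2, 3, 3, 5]
Compare 15 vs 11: take 11 from right. Merged: [2, 3, 3, 5, 11]
Append remaining from left: [15]. Merged: [2, 3, 3, 5, 11, 15]

Final merged array: [2, 3, 3, 5, 11, 15]
Total comparisons: 5

The merged array is [2, 3, 3, 5, 11, 15], requiring 5 comparisons. The merge step runs in O(n) time where n is the total number of elements.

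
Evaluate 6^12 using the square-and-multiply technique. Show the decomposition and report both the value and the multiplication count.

Computing 6^12 by squaring (build up from 6^1; each line after the first costs one multiplication):

6^1 = 6
6^2 = (6^1)^2 = 6^2 = 36
6^3 = 6 * 6^2 = 6 * 36 = 216
6^6 = (6^3)^2 = 216^2 = 46656
6^12 = (6^6)^2 = 46656^2 = 2176782336

Result: 2176782336
Multiplications needed: 4 (4 lines after 6^1)

6^12 = 2176782336. Using exponentiation by squaring, this requires 4 multiplications. The key idea: if the exponent is even, square the half-power; if odd, multiply by the base once.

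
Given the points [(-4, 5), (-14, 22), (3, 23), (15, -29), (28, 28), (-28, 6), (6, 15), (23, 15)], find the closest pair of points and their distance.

Computing all pairwise distances among 8 points:

d((-4, 5), (-14, 22)) = 19.7231
d((-4, 5), (3, 23)) = 19.3132
d((-4, 5), (15, -29)) = 38.9487
d((-4, 5), (28, 28)) = 39.4081
d((-4, 5), (-28, 6)) = 24.0208
d((-4, 5), (6, 15)) = 14.1421
d((-4, 5), (23, 15)) = 28.7924
d((-14, 22), (3, 23)) = 17.0294
d((-14, 22), (15, -29)) = 58.6686
d((-14, 22), (28, 28)) = 42.4264
d((-14, 22), (-28, 6)) = 21.2603
d((-14, 22), (6, 15)) = 21.1896
d((-14, 22), (23, 15)) = 37.6563
d((3, 23), (15, -29)) = 53.3667
d((3, 23), (28, 28)) = 25.4951
d((3, 23), (-28, 6)) = 35.3553
d((3, 23), (6, 15)) = 8.544 <-- minimum
d((3, 23), (23, 15)) = 21.5407
d((15, -29), (28, 28)) = 58.4637
d((15, -29), (-28, 6)) = 55.4437
d((15, -29), (6, 15)) = 44.911
d((15, -29), (23, 15)) = 44.7214
d((28, 28), (-28, 6)) = 60.1664
d((28, 28), (6, 15)) = 25.5539
d((28, 28), (23, 15)) = 13.9284
d((-28, 6), (6, 15)) = 35.171
d((-28, 6), (23, 15)) = 51.788
d((6, 15), (23, 15)) = 17.0

Closest pair: (3, 23) and (6, 15) with distance 8.544

The closest pair is (3, 23) and (6, 15) with Euclidean distance 8.544. For 8 points, brute-force pairwise comparison is shown above. For large n, the divide-and-conquer algorithm (sort by x, recurse on halves, check the dividing strip) achieves O(n log n).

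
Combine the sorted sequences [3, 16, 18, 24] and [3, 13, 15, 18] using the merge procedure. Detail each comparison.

Merging process:

Compare 3 vs 3: take 3 from left. Merged: [3]
Compare 16 vs 3: take 3 from right. Merged: [3, 3]
Compare 16 vs 13: take 13 from right. Merged: [3, 3, 13]
Compare 16 vs 15: take 15 from right. Merged: [3, 3, 13, 15]
Compare 16 vs 18: take 16 from left. Merged: [3, 3, 13, 15, 16]
Compare 18 vs 18: take 18 from left. Merged: [3, 3, 13, 15, 16, 18]
Compare 24 vs 18: take 18 from right. Merged: [3, 3, 13, 15, 16, 18, 18]
Append remaining from left: [24]. Merged: [3, 3, 13, 15, 16, 18, 18, 24]

Final merged array: [3, 3, 13, 15, 16, 18, 18, 24]
Total comparisons: 7

The merged array is [3, 3, 13, 15, 16, 18, 18, 24], requiring 7 comparisons. The merge step runs in O(n) time where n is the total number of elements.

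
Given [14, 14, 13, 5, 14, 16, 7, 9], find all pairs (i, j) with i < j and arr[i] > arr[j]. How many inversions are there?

Finding inversions in [14, 14, 13, 5, 14, 16, 7, 9]:

(0, 2): arr[0]=14 > arr[2]=13
(0, 3): arr[0]=14 > arr[3]=5
(0, 6): arr[0]=14 > arr[6]=7
(0, 7): arr[0]=14 > arr[7]=9
(1, 2): arr[1]=14 > arr[2]=13
(1, 3): arr[1]=14 > arr[3]=5
(1, 6): arr[1]=14 > arr[6]=7
(1, 7): arr[1]=14 > arr[7]=9
(2, 3): arr[2]=13 > arr[3]=5
(2, 6): arr[2]=13 > arr[6]=7
(2, 7): arr[2]=13 > arr[7]=9
(4, 6): arr[4]=14 > arr[6]=7
(4, 7): arr[4]=14 > arr[7]=9
(5, 6): arr[5]=16 > arr[6]=7
(5, 7): arr[5]=16 > arr[7]=9

Total inversions: 15

The array has 15 inversion(s): (0,2), (0,3), (0,6), (0,7), (1,2), (1,3), (1,6), (1,7), (2,3), (2,6), (2,7), (4,6), (4,7), (5,6), (5,7). Each pair (i,j) satisfies i < j and arr[i] > arr[j].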